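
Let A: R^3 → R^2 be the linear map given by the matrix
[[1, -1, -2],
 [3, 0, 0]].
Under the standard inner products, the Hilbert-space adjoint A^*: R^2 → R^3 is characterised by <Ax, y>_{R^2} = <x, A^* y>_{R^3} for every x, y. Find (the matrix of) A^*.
A^* = A^T =
[[1, 3],
 [-1, 0],
 [-2, 0]]

For real matrices with standard dot products, the defining identity <Ax, y> = <x, A^* y> gives (Ax)^T y = x^T (A^*) y, i.e. x^T A^T y = x^T (A^*) y. Since this holds for all x, y, we must have A^* = A^T. Therefore
A^* =
[[1, 3],
 [-1, 0],
 [-2, 0]].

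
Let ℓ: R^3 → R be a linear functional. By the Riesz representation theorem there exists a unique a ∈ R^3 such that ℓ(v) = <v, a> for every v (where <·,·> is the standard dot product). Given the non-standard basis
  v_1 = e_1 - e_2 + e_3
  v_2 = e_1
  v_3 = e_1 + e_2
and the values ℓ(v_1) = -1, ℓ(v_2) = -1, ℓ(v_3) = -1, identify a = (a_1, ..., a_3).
a = (-1, 0, 0)

Write a = (a_1, ..., a_3) in the standard basis. For each basis vector v_i, ℓ(v_i) = <v_i, a> is a linear equation in the a_j's. Collect the n equations into a matrix system V a = ℓ, where row i of V is v_i (expressed in the standard basis). Since V is invertible (lower-triangular with 1s on the diagonal, up to permutation), solve by back-substitution:
  V =
[[1, -1, 1],
 [1, 0, 0],
 [1, 1, 0]]
  V a = (-1, -1, -1)
Solving gives a = (-1, 0, 0).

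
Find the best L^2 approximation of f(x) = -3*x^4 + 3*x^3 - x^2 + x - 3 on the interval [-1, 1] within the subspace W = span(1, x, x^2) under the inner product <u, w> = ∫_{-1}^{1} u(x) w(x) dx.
g(x) = -25*x^2/7 + 14*x/5 - 96/35

The best approximation g ∈ W is the orthogonal projection of f onto W. Writing g = a_0 + a_1 x + a_2 x^2, the coefficients solve the normal equations G · a = b where
  G_{ij} = <φ_i, φ_j> and b_i = <f, φ_i>, with φ_0 = 1, φ_1 = x, φ_2 = x^2.
G =
  [2, 0, 2/3]
  [0, 2/3, 0]
  [2/3, 0, 2/5],
b = (-118/15, 28/15, -114/35).
Solving gives a_0 = -96/35, a_1 = 14/5, a_2 = -25/7, so
  g(x) = -25*x^2/7 + 14*x/5 - 96/35.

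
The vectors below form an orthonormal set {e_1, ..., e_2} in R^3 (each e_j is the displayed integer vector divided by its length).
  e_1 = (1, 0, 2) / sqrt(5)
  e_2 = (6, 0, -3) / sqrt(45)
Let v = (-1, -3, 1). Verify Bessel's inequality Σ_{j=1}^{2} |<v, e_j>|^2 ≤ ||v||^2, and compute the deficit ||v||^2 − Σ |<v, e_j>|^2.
Σ |<v, e_j>|^2 = 2; ||v||^2 = 11; deficit = 9

Write each e_j = u_j / sqrt(<u_j, u_j>) where u_j is the displayed integer vector. Then <v, e_j> = <v, u_j> / sqrt(<u_j, u_j>), so |<v, e_j>|^2 = <v, u_j>^2 / <u_j, u_j>.
Coefficients: <v, e_1> = 1/sqrt(5), <v, e_2> = -9/sqrt(45).
Square and sum: Σ |<v, e_j>|^2 = 2.
Compute ||v||^2 = v·v = 11.
Deficit = 11 − 2 = 9 ≥ 0, confirming Bessel's inequality. (The deficit equals ||v − Σ <v,e_j> e_j||^2, the squared distance from v to span{e_j}.)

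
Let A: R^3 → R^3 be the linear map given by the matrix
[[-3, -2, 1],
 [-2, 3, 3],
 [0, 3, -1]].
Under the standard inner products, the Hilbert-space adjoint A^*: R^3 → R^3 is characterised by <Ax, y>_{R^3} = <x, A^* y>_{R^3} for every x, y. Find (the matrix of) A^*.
A^* = A^T =
[[-3, -2, 0],
 [-2, 3, 3],
 [1, 3, -1]]

For real matrices with standard dot products, the defining identity <Ax, y> = <x, A^* y> gives (Ax)^T y = x^T (A^*) y, i.e. x^T A^T y = x^T (A^*) y. Since this holds for all x, y, we must have A^* = A^T. Therefore
A^* =
[[-3, -2, 0],
 [-2, 3, 3],
 [1, 3, -1]].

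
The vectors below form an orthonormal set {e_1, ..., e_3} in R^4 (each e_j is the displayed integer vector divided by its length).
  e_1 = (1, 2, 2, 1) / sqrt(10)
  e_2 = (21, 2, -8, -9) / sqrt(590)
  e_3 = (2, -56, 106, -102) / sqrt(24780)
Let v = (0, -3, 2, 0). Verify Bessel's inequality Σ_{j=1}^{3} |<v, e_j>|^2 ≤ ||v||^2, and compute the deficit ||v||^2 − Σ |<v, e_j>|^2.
Σ |<v, e_j>|^2 = 148/21; ||v||^2 = 13; deficit = 125/21

Write each e_j = u_j / sqrt(<u_j, u_j>) where u_j is the displayed integer vector. Then <v, e_j> = <v, u_j> / sqrt(<u_j, u_j>), so |<v, e_j>|^2 = <v, u_j>^2 / <u_j, u_j>.
Coefficients: <v, e_1> = -2/sqrt(10), <v, e_2> = -22/sqrt(590), <v, e_3> = 380/sqrt(24780).
Square and sum: Σ |<v, e_j>|^2 = 148/21.
Compute ||v||^2 = v·v = 13.
Deficit = 13 − 148/21 = 125/21 ≥ 0, confirming Bessel's inequality. (The deficit equals ||v − Σ <v,e_j> e_j||^2, the squared distance from v to span{e_j}.)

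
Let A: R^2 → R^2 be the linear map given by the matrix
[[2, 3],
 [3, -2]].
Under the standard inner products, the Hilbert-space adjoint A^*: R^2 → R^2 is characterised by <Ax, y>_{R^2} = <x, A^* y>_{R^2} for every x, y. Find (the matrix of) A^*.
A^* = A^T =
[[2, 3],
 [3, -2]]

For real matrices with standard dot products, the defining identity <Ax, y> = <x, A^* y> gives (Ax)^T y = x^T (A^*) y, i.e. x^T A^T y = x^T (A^*) y. Since this holds for all x, y, we must have A^* = A^T. Therefore
A^* =
[[2, 3],
 [3, -2]].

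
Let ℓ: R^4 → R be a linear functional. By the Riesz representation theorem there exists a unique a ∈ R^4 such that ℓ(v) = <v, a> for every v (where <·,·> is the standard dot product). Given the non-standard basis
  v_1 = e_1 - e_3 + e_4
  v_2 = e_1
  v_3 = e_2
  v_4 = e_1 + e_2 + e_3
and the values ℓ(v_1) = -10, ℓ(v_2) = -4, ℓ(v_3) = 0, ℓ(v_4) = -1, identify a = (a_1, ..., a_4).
a = (-4, 0, 3, -3)

Write a = (a_1, ..., a_4) in the standard basis. For each basis vector v_i, ℓ(v_i) = <v_i, a> is a linear equation in the a_j's. Collect the n equations into a matrix system V a = ℓ, where row i of V is v_i (expressed in the standard basis). Since V is invertible (lower-triangular with 1s on the diagonal, up to permutation), solve by back-substitution:
  V =
[[1, 0, -1, 1],
 [1, 0, 0, 0],
 [0, 1, 0, 0],
 [1, 1, 1, 0]]
  V a = (-10, -4, 0, -1)
Solving gives a = (-4, 0, 3, -3).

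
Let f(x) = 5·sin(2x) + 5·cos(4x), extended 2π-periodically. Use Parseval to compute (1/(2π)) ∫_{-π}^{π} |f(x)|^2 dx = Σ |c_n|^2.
Σ |c_n|^2 = 25

Expand |f|^2 and use orthogonality of {sin(nx), cos(mx)} on [-π, π]:
  ∫_{-π}^{π} sin(nx)^2 dx = π, ∫ cos(mx)^2 dx = π, and cross terms integrate to 0.
So ∫_{-π}^{π} f(x)^2 dx = 5^2 · π + 5^2 · π = (25 + 25)π.
Divide by 2π: (25 + 25)/2 = 25.
By Parseval, this equals Σ |c_n|^2.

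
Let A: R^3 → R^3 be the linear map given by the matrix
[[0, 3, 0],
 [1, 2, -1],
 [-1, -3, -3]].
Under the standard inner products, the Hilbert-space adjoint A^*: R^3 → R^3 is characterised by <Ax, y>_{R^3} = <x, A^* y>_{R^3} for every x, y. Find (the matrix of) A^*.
A^* = A^T =
[[0, 1, -1],
 [3, 2, -3],
 [0, -1, -3]]

For real matrices with standard dot products, the defining identity <Ax, y> = <x, A^* y> gives (Ax)^T y = x^T (A^*) y, i.e. x^T A^T y = x^T (A^*) y. Since this holds for all x, y, we must have A^* = A^T. Therefore
A^* =
[[0, 1, -1],
 [3, 2, -3],
 [0, -1, -3]].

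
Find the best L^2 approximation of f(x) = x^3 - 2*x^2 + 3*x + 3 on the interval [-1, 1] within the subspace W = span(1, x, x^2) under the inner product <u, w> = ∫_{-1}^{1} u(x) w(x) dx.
g(x) = -2*x^2 + 18*x/5 + 3

The best approximation g ∈ W is the orthogonal projection of f onto W. Writing g = a_0 + a_1 x + a_2 x^2, the coefficients solve the normal equations G · a = b where
  G_{ij} = <φ_i, φ_j> and b_i = <f, φ_i>, with φ_0 = 1, φ_1 = x, φ_2 = x^2.
G =
  [2, 0, 2/3]
  [0, 2/3, 0]
  [2/3, 0, 2/5],
b = (14/3, 12/5, 6/5).
Solving gives a_0 = 3, a_1 = 18/5, a_2 = -2, so
  g(x) = -2*x^2 + 18*x/5 + 3.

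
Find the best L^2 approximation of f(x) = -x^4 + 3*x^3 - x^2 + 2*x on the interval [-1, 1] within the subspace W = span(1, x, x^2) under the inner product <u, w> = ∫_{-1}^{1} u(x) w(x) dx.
g(x) = -13*x^2/7 + 19*x/5 + 3/35

The best approximation g ∈ W is the orthogonal projection of f onto W. Writing g = a_0 + a_1 x + a_2 x^2, the coefficients solve the normal equations G · a = b where
  G_{ij} = <φ_i, φ_j> and b_i = <f, φ_i>, with φ_0 = 1, φ_1 = x, φ_2 = x^2.
G =
  [2, 0, 2/3]
  [0, 2/3, 0]
  [2/3, 0, 2/5],
b = (-16/15, 38/15, -24/35).
Solving gives a_0 = 3/35, a_1 = 19/5, a_2 = -13/7, so
  g(x) = -13*x^2/7 + 19*x/5 + 3/35.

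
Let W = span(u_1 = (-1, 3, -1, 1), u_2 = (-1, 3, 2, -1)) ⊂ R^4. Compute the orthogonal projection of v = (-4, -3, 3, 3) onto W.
proj_W(v) = (50/131, -150/131, 83/131, -72/131)

Set up U = [u_1 | ... | u_2] ∈ R^(4×2). The projector onto W = col(U) is P = U (U^T U)^(-1) U^T.
Compute U^T U =
  [12, 7]
  [7, 15],
and U^T v = (-5, -2).
Solve U^T U · c = U^T v for the coefficients: c = (-61/131, 11/131). The projection is proj_W(v) = U c.
Check: (v - proj_W(v)) · u_1 = 0  (should be 0).
Check: (v - proj_W(v)) · u_2 = 0  (should be 0).
Result: proj_W(v) = (50/131, -150/131, 83/131, -72/131).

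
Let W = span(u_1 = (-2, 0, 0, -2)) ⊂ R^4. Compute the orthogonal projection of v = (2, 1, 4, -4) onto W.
proj_W(v) = (-1, 0, 0, -1)

Set up U = [u_1 | ... | u_1] ∈ R^(4×1). The projector onto W = col(U) is P = U (U^T U)^(-1) U^T.
Compute U^T U =
  [8],
and U^T v = (4).
Solve U^T U · c = U^T v for the coefficients: c = (1/2). The projection is proj_W(v) = U c.
Check: (v - proj_W(v)) · u_1 = 0  (should be 0).
Result: proj_W(v) = (-1, 0, 0, -1).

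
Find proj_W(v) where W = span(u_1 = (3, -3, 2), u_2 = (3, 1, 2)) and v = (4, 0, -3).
proj_W(v) = (18/13, 0, 12/13)

Set up U = [u_1 | ... | u_2] ∈ R^(3×2). The projector onto W = col(U) is P = U (U^T U)^(-1) U^T.
Compute U^T U =
  [22, 10]
  [10, 14],
and U^T v = (6, 6).
Solve U^T U · c = U^T v for the coefficients: c = (3/26, 9/26). The projection is proj_W(v) = U c.
Check: (v - proj_W(v)) · u_1 = 0  (should be 0).
Check: (v - proj_W(v)) · u_2 = 0  (should be 0).
Result: proj_W(v) = (18/13, 0, 12/13).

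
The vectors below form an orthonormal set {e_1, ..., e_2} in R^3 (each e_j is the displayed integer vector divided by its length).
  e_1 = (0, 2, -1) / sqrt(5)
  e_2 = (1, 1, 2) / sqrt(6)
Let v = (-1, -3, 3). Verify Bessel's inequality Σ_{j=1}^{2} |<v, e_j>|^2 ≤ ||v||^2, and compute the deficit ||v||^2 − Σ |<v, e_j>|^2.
Σ |<v, e_j>|^2 = 253/15; ||v||^2 = 19; deficit = 32/15

Write each e_j = u_j / sqrt(<u_j, u_j>) where u_j is the displayed integer vector. Then <v, e_j> = <v, u_j> / sqrt(<u_j, u_j>), so |<v, e_j>|^2 = <v, u_j>^2 / <u_j, u_j>.
Coefficients: <v, e_1> = -9/sqrt(5), <v, e_2> = 2/sqrt(6).
Square and sum: Σ |<v, e_j>|^2 = 253/15.
Compute ||v||^2 = v·v = 19.
Deficit = 19 − 253/15 = 32/15 ≥ 0, confirming Bessel's inequality. (The deficit equals ||v − Σ <v,e_j> e_j||^2, the squared distance from v to span{e_j}.)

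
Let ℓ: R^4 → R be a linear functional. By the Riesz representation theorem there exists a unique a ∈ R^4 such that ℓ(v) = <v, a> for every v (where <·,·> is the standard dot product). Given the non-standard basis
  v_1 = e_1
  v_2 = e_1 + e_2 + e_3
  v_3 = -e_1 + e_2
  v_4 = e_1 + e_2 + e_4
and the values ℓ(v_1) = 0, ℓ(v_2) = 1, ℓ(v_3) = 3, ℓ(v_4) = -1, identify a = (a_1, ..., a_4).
a = (0, 3, -2, -4)

Write a = (a_1, ..., a_4) in the standard basis. For each basis vector v_i, ℓ(v_i) = <v_i, a> is a linear equation in the a_j's. Collect the n equations into a matrix system V a = ℓ, where row i of V is v_i (expressed in the standard basis). Since V is invertible (lower-triangular with 1s on the diagonal, up to permutation), solve by back-substitution:
  V =
[[1, 0, 0, 0],
 [1, 1, 1, 0],
 [-1, 1, 0, 0],
 [1, 1, 0, 1]]
  V a = (0, 1, 3, -1)
Solving gives a = (0, 3, -2, -4).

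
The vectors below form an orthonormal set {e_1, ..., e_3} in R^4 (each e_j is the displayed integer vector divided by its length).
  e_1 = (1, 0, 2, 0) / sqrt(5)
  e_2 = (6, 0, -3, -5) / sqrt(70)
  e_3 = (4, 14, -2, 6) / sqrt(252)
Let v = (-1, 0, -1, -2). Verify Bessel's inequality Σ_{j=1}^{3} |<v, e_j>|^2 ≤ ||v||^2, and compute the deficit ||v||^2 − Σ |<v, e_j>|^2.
Σ |<v, e_j>|^2 = 59/18; ||v||^2 = 6; deficit = 49/18

Write each e_j = u_j / sqrt(<u_j, u_j>) where u_j is the displayed integer vector. Then <v, e_j> = <v, u_j> / sqrt(<u_j, u_j>), so |<v, e_j>|^2 = <v, u_j>^2 / <u_j, u_j>.
Coefficients: <v, e_1> = -3/sqrt(5), <v, e_2> = 7/sqrt(70), <v, e_3> = -14/sqrt(252).
Square and sum: Σ |<v, e_j>|^2 = 59/18.
Compute ||v||^2 = v·v = 6.
Deficit = 6 − 59/18 = 49/18 ≥ 0, confirming Bessel's inequality. (The deficit equals ||v − Σ <v,e_j> e_j||^2, the squared distance from v to span{e_j}.)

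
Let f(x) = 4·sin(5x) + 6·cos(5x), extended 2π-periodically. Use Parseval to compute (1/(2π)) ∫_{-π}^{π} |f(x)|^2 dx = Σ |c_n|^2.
Σ |c_n|^2 = 26

Expand |f|^2 and use orthogonality of {sin(nx), cos(mx)} on [-π, π]:
  ∫_{-π}^{π} sin(nx)^2 dx = π, ∫ cos(mx)^2 dx = π, and cross terms integrate to 0.
So ∫_{-π}^{π} f(x)^2 dx = 4^2 · π + 6^2 · π = (16 + 36)π.
Divide by 2π: (16 + 36)/2 = 26.
By Parseval, this equals Σ |c_n|^2.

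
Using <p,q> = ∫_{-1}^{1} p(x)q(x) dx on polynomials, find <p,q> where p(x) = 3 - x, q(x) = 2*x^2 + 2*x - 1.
<p,q> = -10/3

Expand the product: p(x)·q(x) = -2*x^3 + 4*x^2 + 7*x - 3.
∫_{-1}^{1} of each monomial x^k gives [2/(k+1) if k even, 0 if k odd]. Integrating term-by-term (or equivalently evaluating the antiderivative F(x) = -x^4/2 + 4*x^3/3 + 7*x^2/2 - 3*x at the endpoints):
  F(1) − F(−1) = 4/3 − (14/3) = -10/3.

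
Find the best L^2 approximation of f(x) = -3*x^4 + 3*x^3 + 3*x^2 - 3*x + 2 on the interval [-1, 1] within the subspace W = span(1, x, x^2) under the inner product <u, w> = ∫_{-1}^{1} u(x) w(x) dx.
g(x) = 3*x^2/7 - 6*x/5 + 79/35

The best approximation g ∈ W is the orthogonal projection of f onto W. Writing g = a_0 + a_1 x + a_2 x^2, the coefficients solve the normal equations G · a = b where
  G_{ij} = <φ_i, φ_j> and b_i = <f, φ_i>, with φ_0 = 1, φ_1 = x, φ_2 = x^2.
G =
  [2, 0, 2/3]
  [0, 2/3, 0]
  [2/3, 0, 2/5],
b = (24/5, -4/5, 176/105).
Solving gives a_0 = 79/35, a_1 = -6/5, a_2 = 3/7, so
  g(x) = 3*x^2/7 - 6*x/5 + 79/35.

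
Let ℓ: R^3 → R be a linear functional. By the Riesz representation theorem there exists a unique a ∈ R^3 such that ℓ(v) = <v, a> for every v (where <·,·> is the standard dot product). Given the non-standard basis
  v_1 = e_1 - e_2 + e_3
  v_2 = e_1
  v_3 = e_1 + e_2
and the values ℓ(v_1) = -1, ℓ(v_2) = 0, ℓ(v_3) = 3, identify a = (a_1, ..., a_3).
a = (0, 3, 2)

Write a = (a_1, ..., a_3) in the standard basis. For each basis vector v_i, ℓ(v_i) = <v_i, a> is a linear equation in the a_j's. Collect the n equations into a matrix system V a = ℓ, where row i of V is v_i (expressed in the standard basis). Since V is invertible (lower-triangular with 1s on the diagonal, up to permutation), solve by back-substitution:
  V =
[[1, -1, 1],
 [1, 0, 0],
 [1, 1, 0]]
  V a = (-1, 0, 3)
Solving gives a = (0, 3, 2).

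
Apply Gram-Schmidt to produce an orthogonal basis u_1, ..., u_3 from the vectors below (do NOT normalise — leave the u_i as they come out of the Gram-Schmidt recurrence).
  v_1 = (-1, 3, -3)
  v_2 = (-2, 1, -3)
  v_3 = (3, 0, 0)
Orthogonal basis:
  u_1 = (-1, 3, -3)
  u_2 = (-24/19, -23/19, -15/19)
  u_3 = (54/35, -27/35, -9/7)

Apply the Gram-Schmidt recurrence
  u_1 = v_1
  u_i = v_i − Σ_{j<i} ((v_i · u_j) / (u_j · u_j)) · u_j.

Step by step this gives:
  u_1 = (-1, 3, -3)
  u_2 = (-24/19, -23/19, -15/19)
  u_3 = (54/35, -27/35, -9/7)

Orthogonality check:
  u_2 · u_1 = 0 (should be 0)
  u_3 · u_1 = 0 (should be 0)
  u_3 · u_2 = 0 (should be 0)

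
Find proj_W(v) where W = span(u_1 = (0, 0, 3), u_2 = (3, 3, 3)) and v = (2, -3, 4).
proj_W(v) = (-1/2, -1/2, 4)

Set up U = [u_1 | ... | u_2] ∈ R^(3×2). The projector onto W = col(U) is P = U (U^T U)^(-1) U^T.
Compute U^T U =
  [9, 9]
  [9, 27],
and U^T v = (12, 9).
Solve U^T U · c = U^T v for the coefficients: c = (3/2, -1/6). The projection is proj_W(v) = U c.
Check: (v - proj_W(v)) · u_1 = 0  (should be 0).
Check: (v - proj_W(v)) · u_2 = 0  (should be 0).
Result: proj_W(v) = (-1/2, -1/2, 4).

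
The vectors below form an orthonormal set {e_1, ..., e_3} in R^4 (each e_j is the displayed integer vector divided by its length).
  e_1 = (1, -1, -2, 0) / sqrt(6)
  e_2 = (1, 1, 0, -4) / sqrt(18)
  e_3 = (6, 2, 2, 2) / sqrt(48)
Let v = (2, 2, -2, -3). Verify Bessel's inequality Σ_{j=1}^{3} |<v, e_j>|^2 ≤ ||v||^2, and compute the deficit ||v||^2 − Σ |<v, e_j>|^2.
Σ |<v, e_j>|^2 = 635/36; ||v||^2 = 21; deficit = 121/36

Write each e_j = u_j / sqrt(<u_j, u_j>) where u_j is the displayed integer vector. Then <v, e_j> = <v, u_j> / sqrt(<u_j, u_j>), so |<v, e_j>|^2 = <v, u_j>^2 / <u_j, u_j>.
Coefficients: <v, e_1> = 4/sqrt(6), <v, e_2> = 16/sqrt(18), <v, e_3> = 6/sqrt(48).
Square and sum: Σ |<v, e_j>|^2 = 635/36.
Compute ||v||^2 = v·v = 21.
Deficit = 21 − 635/36 = 121/36 ≥ 0, confirming Bessel's inequality. (The deficit equals ||v − Σ <v,e_j> e_j||^2, the squared distance from v to span{e_j}.)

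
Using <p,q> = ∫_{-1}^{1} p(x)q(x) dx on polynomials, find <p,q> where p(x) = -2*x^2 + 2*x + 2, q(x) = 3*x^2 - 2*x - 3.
<p,q> = -136/15

Expand the product: p(x)·q(x) = -6*x^4 + 10*x^3 + 8*x^2 - 10*x - 6.
∫_{-1}^{1} of each monomial x^k gives [2/(k+1) if k even, 0 if k odd]. Integrating term-by-term (or equivalently evaluating the antiderivative F(x) = -6*x^5/5 + 5*x^4/2 + 8*x^3/3 - 5*x^2 - 6*x at the endpoints):
  F(1) − F(−1) = -211/30 − (61/30) = -136/15.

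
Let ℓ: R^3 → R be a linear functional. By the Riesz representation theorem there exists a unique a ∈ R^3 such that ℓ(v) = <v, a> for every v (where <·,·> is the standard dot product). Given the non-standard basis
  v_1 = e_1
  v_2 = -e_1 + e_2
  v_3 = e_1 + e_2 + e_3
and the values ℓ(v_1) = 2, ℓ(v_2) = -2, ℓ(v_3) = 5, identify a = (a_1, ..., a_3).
a = (2, 0, 3)

Write a = (a_1, ..., a_3) in the standard basis. For each basis vector v_i, ℓ(v_i) = <v_i, a> is a linear equation in the a_j's. Collect the n equations into a matrix system V a = ℓ, where row i of V is v_i (expressed in the standard basis). Since V is invertible (lower-triangular with 1s on the diagonal, up to permutation), solve by back-substitution:
  V =
[[1, 0, 0],
 [-1, 1, 0],
 [1, 1, 1]]
  V a = (2, -2, 5)
Solving gives a = (2, 0, 3).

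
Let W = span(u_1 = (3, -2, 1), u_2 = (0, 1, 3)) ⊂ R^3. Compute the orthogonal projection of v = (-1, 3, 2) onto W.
proj_W(v) = (-237/139, 291/139, 320/139)

Set up U = [u_1 | ... | u_2] ∈ R^(3×2). The projector onto W = col(U) is P = U (U^T U)^(-1) U^T.
Compute U^T U =
  [14, 1]
  [1, 10],
and U^T v = (-7, 9).
Solve U^T U · c = U^T v for the coefficients: c = (-79/139, 133/139). The projection is proj_W(v) = U c.
Check: (v - proj_W(v)) · u_1 = 0  (should be 0).
Check: (v - proj_W(v)) · u_2 = 0  (should be 0).
Result: proj_W(v) = (-237/139, 291/139, 320/139).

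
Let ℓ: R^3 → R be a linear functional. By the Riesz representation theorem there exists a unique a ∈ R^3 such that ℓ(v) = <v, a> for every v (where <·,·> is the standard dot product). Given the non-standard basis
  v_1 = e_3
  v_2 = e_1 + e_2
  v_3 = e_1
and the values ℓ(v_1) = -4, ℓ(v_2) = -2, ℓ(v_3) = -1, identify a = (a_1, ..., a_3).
a = (-1, -1, -4)

Write a = (a_1, ..., a_3) in the standard basis. For each basis vector v_i, ℓ(v_i) = <v_i, a> is a linear equation in the a_j's. Collect the n equations into a matrix system V a = ℓ, where row i of V is v_i (expressed in the standard basis). Since V is invertible (lower-triangular with 1s on the diagonal, up to permutation), solve by back-substitution:
  V =
[[0, 0, 1],
 [1, 1, 0],
 [1, 0, 0]]
  V a = (-4, -2, -1)
Solving gives a = (-1, -1, -4).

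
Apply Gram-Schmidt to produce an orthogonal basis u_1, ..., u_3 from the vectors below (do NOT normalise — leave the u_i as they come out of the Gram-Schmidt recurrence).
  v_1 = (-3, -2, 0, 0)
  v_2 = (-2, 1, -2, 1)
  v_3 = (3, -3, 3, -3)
Orthogonal basis:
  u_1 = (-3, -2, 0, 0)
  u_2 = (-14/13, 21/13, -2, 1)
  u_3 = (4/19, -6/19, -17/19, -20/19)

Apply the Gram-Schmidt recurrence
  u_1 = v_1
  u_i = v_i − Σ_{j<i} ((v_i · u_j) / (u_j · u_j)) · u_j.

Step by step this gives:
  u_1 = (-3, -2, 0, 0)
  u_2 = (-14/13, 21/13, -2, 1)
  u_3 = (4/19, -6/19, -17/19, -20/19)

Orthogonality check:
  u_2 · u_1 = 0 (should be 0)
  u_3 · u_1 = 0 (should be 0)
  u_3 · u_2 = 0 (should be 0)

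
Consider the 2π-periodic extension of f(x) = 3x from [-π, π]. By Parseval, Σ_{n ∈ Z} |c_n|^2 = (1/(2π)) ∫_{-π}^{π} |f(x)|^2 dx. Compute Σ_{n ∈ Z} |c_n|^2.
Σ |c_n|^2 = 3π^2

Expand and integrate term by term over [-π, π]:
  ∫ (3x)^2 dx = 9·(2π^3/3); ∫ 2·3·(0)·x dx = 0 (odd integrand); ∫ 0^2 dx = 0·2π.
So (1/(2π)) ∫_{-π}^{π} (3x)^2 dx = 9π^2/3 + 0 = 3π^2.
Parseval ⇒ Σ |c_n|^2 = 3π^2.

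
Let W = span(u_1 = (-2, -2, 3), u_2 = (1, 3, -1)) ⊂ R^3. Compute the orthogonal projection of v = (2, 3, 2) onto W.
proj_W(v) = (-1/66, 217/66, 28/33)

Set up U = [u_1 | ... | u_2] ∈ R^(3×2). The projector onto W = col(U) is P = U (U^T U)^(-1) U^T.
Compute U^T U =
  [17, -11]
  [-11, 11],
and U^T v = (-4, 9).
Solve U^T U · c = U^T v for the coefficients: c = (5/6, 109/66). The projection is proj_W(v) = U c.
Check: (v - proj_W(v)) · u_1 = 0  (should be 0).
Check: (v - proj_W(v)) · u_2 = 0  (should be 0).
Result: proj_W(v) = (-1/66, 217/66, 28/33).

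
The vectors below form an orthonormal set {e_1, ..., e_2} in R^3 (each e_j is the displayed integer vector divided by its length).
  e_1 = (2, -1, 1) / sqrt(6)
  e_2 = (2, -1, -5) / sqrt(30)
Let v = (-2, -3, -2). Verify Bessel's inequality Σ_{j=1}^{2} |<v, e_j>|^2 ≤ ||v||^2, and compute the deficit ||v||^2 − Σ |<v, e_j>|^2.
Σ |<v, e_j>|^2 = 21/5; ||v||^2 = 17; deficit = 64/5

Write each e_j = u_j / sqrt(<u_j, u_j>) where u_j is the displayed integer vector. Then <v, e_j> = <v, u_j> / sqrt(<u_j, u_j>), so |<v, e_j>|^2 = <v, u_j>^2 / <u_j, u_j>.
Coefficients: <v, e_1> = -3/sqrt(6), <v, e_2> = 9/sqrt(30).
Square and sum: Σ |<v, e_j>|^2 = 21/5.
Compute ||v||^2 = v·v = 17.
Deficit = 17 − 21/5 = 64/5 ≥ 0, confirming Bessel's inequality. (The deficit equals ||v − Σ <v,e_j> e_j||^2, the squared distance from v to span{e_j}.)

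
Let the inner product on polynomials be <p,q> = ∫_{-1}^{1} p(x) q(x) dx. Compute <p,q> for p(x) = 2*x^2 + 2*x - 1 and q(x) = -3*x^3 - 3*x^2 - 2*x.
<p,q> = -82/15

Expand the product: p(x)·q(x) = -6*x^5 - 12*x^4 - 7*x^3 - x^2 + 2*x.
∫_{-1}^{1} of each monomial x^k gives [2/(k+1) if k even, 0 if k odd]. Integrating term-by-term (or equivalently evaluating the antiderivative F(x) = -x^6 - 12*x^5/5 - 7*x^4/4 - x^3/3 + x^2 at the endpoints):
  F(1) − F(−1) = -269/60 − (59/60) = -82/15.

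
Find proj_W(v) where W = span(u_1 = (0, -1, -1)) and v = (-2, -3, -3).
proj_W(v) = (0, -3, -3)

Set up U = [u_1 | ... | u_1] ∈ R^(3×1). The projector onto W = col(U) is P = U (U^T U)^(-1) U^T.
Compute U^T U =
  [2],
and U^T v = (6).
Solve U^T U · c = U^T v for the coefficients: c = (3). The projection is proj_W(v) = U c.
Check: (v - proj_W(v)) · u_1 = 0  (should be 0).
Result: proj_W(v) = (0, -3, -3).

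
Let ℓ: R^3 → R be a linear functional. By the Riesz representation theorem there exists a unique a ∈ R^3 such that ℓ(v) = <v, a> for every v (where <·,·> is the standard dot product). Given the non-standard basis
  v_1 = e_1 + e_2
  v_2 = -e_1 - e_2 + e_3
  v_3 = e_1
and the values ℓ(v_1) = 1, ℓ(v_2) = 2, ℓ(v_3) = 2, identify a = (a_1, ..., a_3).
a = (2, -1, 3)

Write a = (a_1, ..., a_3) in the standard basis. For each basis vector v_i, ℓ(v_i) = <v_i, a> is a linear equation in the a_j's. Collect the n equations into a matrix system V a = ℓ, where row i of V is v_i (expressed in the standard basis). Since V is invertible (lower-triangular with 1s on the diagonal, up to permutation), solve by back-substitution:
  V =
[[1, 1, 0],
 [-1, -1, 1],
 [1, 0, 0]]
  V a = (1, 2, 2)
Solving gives a = (2, -1, 3).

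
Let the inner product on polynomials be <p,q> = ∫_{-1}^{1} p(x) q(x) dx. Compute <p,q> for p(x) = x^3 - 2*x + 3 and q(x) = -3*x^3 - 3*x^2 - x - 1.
<p,q> = -200/21

Expand the product: p(x)·q(x) = -3*x^6 - 3*x^5 + 5*x^4 - 4*x^3 - 7*x^2 - x - 3.
∫_{-1}^{1} of each monomial x^k gives [2/(k+1) if k even, 0 if k odd]. Integrating term-by-term (or equivalently evaluating the antiderivative F(x) = -3*x^7/7 - x^6/2 + x^5 - x^4 - 7*x^3/3 - x^2/2 - 3*x at the endpoints):
  F(1) − F(−1) = -142/21 − (58/21) = -200/21.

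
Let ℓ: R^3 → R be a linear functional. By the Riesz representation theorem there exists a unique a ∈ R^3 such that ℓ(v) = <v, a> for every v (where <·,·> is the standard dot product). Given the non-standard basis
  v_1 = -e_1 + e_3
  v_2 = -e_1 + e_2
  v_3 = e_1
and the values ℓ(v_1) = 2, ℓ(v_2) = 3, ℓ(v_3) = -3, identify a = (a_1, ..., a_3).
a = (-3, 0, -1)

Write a = (a_1, ..., a_3) in the standard basis. For each basis vector v_i, ℓ(v_i) = <v_i, a> is a linear equation in the a_j's. Collect the n equations into a matrix system V a = ℓ, where row i of V is v_i (expressed in the standard basis). Since V is invertible (lower-triangular with 1s on the diagonal, up to permutation), solve by back-substitution:
  V =
[[-1, 0, 1],
 [-1, 1, 0],
 [1, 0, 0]]
  V a = (2, 3, -3)
Solving gives a = (-3, 0, -1).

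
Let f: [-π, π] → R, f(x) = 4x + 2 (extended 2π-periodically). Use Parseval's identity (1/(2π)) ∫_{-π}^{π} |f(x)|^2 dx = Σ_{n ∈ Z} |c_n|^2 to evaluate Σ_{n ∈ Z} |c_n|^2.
Σ |c_n|^2 = 16π^2/3 + 4

Expand and integrate term by term over [-π, π]:
  ∫ (4x)^2 dx = 16·(2π^3/3); ∫ 2·4·(2)·x dx = 0 (odd integrand); ∫ 2^2 dx = 4·2π.
So (1/(2π)) ∫_{-π}^{π} (4x + 2)^2 dx = 16π^2/3 + 4 = 16π^2/3 + 4.
Parseval ⇒ Σ |c_n|^2 = 16π^2/3 + 4.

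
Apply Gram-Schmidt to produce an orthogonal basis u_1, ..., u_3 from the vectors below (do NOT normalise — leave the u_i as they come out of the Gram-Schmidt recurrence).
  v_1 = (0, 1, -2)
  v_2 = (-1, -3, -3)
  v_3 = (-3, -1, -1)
Orthogonal basis:
  u_1 = (0, 1, -2)
  u_2 = (-1, -18/5, -9/5)
  u_3 = (-108/43, 24/43, 12/43)

Apply the Gram-Schmidt recurrence
  u_1 = v_1
  u_i = v_i − Σ_{j<i} ((v_i · u_j) / (u_j · u_j)) · u_j.

Step by step this gives:
  u_1 = (0, 1, -2)
  u_2 = (-1, -18/5, -9/5)
  u_3 = (-108/43, 24/43, 12/43)

Orthogonality check:
  u_2 · u_1 = 0 (should be 0)
  u_3 · u_1 = 0 (should be 0)
  u_3 · u_2 = 0 (should be 0)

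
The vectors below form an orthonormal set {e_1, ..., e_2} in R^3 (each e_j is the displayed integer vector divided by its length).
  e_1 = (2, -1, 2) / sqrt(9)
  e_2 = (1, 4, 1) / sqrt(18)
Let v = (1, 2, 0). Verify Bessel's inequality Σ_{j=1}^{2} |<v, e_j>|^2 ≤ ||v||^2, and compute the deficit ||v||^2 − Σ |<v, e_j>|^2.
Σ |<v, e_j>|^2 = 9/2; ||v||^2 = 5; deficit = 1/2

Write each e_j = u_j / sqrt(<u_j, u_j>) where u_j is the displayed integer vector. Then <v, e_j> = <v, u_j> / sqrt(<u_j, u_j>), so |<v, e_j>|^2 = <v, u_j>^2 / <u_j, u_j>.
Coefficients: <v, e_1> = 0/sqrt(9), <v, e_2> = 9/sqrt(18).
Square and sum: Σ |<v, e_j>|^2 = 9/2.
Compute ||v||^2 = v·v = 5.
Deficit = 5 − 9/2 = 1/2 ≥ 0, confirming Bessel's inequality. (The deficit equals ||v − Σ <v,e_j> e_j||^2, the squared distance from v to span{e_j}.)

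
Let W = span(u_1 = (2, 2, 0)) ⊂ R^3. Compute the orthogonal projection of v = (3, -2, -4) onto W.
proj_W(v) = (1/2, 1/2, 0)

Set up U = [u_1 | ... | u_1] ∈ R^(3×1). The projector onto W = col(U) is P = U (U^T U)^(-1) U^T.
Compute U^T U =
  [8],
and U^T v = (2).
Solve U^T U · c = U^T v for the coefficients: c = (1/4). The projection is proj_W(v) = U c.
Check: (v - proj_W(v)) · u_1 = 0  (should be 0).
Result: proj_W(v) = (1/2, 1/2, 0).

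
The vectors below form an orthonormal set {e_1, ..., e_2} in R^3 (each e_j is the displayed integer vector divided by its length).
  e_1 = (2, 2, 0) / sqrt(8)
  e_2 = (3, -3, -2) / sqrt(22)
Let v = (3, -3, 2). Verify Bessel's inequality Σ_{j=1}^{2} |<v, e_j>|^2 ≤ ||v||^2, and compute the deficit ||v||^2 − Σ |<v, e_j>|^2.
Σ |<v, e_j>|^2 = 98/11; ||v||^2 = 22; deficit = 144/11

Write each e_j = u_j / sqrt(<u_j, u_j>) where u_j is the displayed integer vector. Then <v, e_j> = <v, u_j> / sqrt(<u_j, u_j>), so |<v, e_j>|^2 = <v, u_j>^2 / <u_j, u_j>.
Coefficients: <v, e_1> = 0/sqrt(8), <v, e_2> = 14/sqrt(22).
Square and sum: Σ |<v, e_j>|^2 = 98/11.
Compute ||v||^2 = v·v = 22.
Deficit = 22 − 98/11 = 144/11 ≥ 0, confirming Bessel's inequality. (The deficit equals ||v − Σ <v,e_j> e_j||^2, the squared distance from v to span{e_j}.)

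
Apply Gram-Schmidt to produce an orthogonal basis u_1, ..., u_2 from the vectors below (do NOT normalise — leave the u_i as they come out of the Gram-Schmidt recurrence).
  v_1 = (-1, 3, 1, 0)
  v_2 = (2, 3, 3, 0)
Orthogonal basis:
  u_1 = (-1, 3, 1, 0)
  u_2 = (32/11, 3/11, 23/11, 0)

Apply the Gram-Schmidt recurrence
  u_1 = v_1
  u_i = v_i − Σ_{j<i} ((v_i · u_j) / (u_j · u_j)) · u_j.

Step by step this gives:
  u_1 = (-1, 3, 1, 0)
  u_2 = (32/11, 3/11, 23/11, 0)

Orthogonality check:
  u_2 · u_1 = 0 (should be 0)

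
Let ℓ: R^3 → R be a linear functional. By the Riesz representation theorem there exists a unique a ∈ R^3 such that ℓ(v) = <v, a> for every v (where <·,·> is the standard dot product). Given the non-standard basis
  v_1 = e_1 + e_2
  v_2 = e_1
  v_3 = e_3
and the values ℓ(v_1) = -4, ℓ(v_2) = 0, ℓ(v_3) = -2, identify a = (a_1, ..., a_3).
a = (0, -4, -2)

Write a = (a_1, ..., a_3) in the standard basis. For each basis vector v_i, ℓ(v_i) = <v_i, a> is a linear equation in the a_j's. Collect the n equations into a matrix system V a = ℓ, where row i of V is v_i (expressed in the standard basis). Since V is invertible (lower-triangular with 1s on the diagonal, up to permutation), solve by back-substitution:
  V =
[[1, 1, 0],
 [1, 0, 0],
 [0, 0, 1]]
  V a = (-4, 0, -2)
Solving gives a = (0, -4, -2).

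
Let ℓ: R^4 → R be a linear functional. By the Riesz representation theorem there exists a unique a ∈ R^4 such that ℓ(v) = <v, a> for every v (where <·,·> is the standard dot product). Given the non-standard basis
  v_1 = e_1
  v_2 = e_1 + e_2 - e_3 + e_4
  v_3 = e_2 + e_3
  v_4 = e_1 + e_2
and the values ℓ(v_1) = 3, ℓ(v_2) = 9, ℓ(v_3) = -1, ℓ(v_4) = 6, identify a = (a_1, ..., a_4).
a = (3, 3, -4, -1)

Write a = (a_1, ..., a_4) in the standard basis. For each basis vector v_i, ℓ(v_i) = <v_i, a> is a linear equation in the a_j's. Collect the n equations into a matrix system V a = ℓ, where row i of V is v_i (expressed in the standard basis). Since V is invertible (lower-triangular with 1s on the diagonal, up to permutation), solve by back-substitution:
  V =
[[1, 0, 0, 0],
 [1, 1, -1, 1],
 [0, 1, 1, 0],
 [1, 1, 0, 0]]
  V a = (3, 9, -1, 6)
Solving gives a = (3, 3, -4, -1).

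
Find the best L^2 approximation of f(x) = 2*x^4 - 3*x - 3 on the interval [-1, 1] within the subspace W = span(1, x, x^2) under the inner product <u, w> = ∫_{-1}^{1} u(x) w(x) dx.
g(x) = 12*x^2/7 - 3*x - 111/35

The best approximation g ∈ W is the orthogonal projection of f onto W. Writing g = a_0 + a_1 x + a_2 x^2, the coefficients solve the normal equations G · a = b where
  G_{ij} = <φ_i, φ_j> and b_i = <f, φ_i>, with φ_0 = 1, φ_1 = x, φ_2 = x^2.
G =
  [2, 0, 2/3]
  [0, 2/3, 0]
  [2/3, 0, 2/5],
b = (-26/5, -2, -10/7).
Solving gives a_0 = -111/35, a_1 = -3, a_2 = 12/7, so
  g(x) = 12*x^2/7 - 3*x - 111/35.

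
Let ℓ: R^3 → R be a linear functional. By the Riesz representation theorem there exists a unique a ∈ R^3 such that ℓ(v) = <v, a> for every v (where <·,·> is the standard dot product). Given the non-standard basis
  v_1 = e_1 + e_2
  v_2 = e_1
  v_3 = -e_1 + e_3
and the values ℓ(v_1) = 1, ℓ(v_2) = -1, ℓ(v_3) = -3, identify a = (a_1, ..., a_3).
a = (-1, 2, -4)

Write a = (a_1, ..., a_3) in the standard basis. For each basis vector v_i, ℓ(v_i) = <v_i, a> is a linear equation in the a_j's. Collect the n equations into a matrix system V a = ℓ, where row i of V is v_i (expressed in the standard basis). Since V is invertible (lower-triangular with 1s on the diagonal, up to permutation), solve by back-substitution:
  V =
[[1, 1, 0],
 [1, 0, 0],
 [-1, 0, 1]]
  V a = (1, -1, -3)
Solving gives a = (-1, 2, -4).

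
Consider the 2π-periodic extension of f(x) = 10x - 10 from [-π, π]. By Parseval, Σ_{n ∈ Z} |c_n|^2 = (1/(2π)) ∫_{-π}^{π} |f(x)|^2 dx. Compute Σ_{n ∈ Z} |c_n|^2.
Σ |c_n|^2 = 100π^2/3 + 100

Expand and integrate term by term over [-π, π]:
  ∫ (10x)^2 dx = 100·(2π^3/3); ∫ 2·10·(-10)·x dx = 0 (odd integrand); ∫ (-10)^2 dx = 100·2π.
So (1/(2π)) ∫_{-π}^{π} (10x - 10)^2 dx = 100π^2/3 + 100 = 100π^2/3 + 100.
Parseval ⇒ Σ |c_n|^2 = 100π^2/3 + 100.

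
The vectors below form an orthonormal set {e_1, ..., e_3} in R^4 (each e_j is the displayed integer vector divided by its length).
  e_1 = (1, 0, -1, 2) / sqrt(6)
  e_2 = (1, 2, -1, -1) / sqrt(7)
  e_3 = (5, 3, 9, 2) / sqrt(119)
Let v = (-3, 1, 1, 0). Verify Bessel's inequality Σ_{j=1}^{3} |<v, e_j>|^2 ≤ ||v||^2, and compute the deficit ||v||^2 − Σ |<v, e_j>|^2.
Σ |<v, e_j>|^2 = 169/51; ||v||^2 = 11; deficit = 392/51

Write each e_j = u_j / sqrt(<u_j, u_j>) where u_j is the displayed integer vector. Then <v, e_j> = <v, u_j> / sqrt(<u_j, u_j>), so |<v, e_j>|^2 = <v, u_j>^2 / <u_j, u_j>.
Coefficients: <v, e_1> = -4/sqrt(6), <v, e_2> = -2/sqrt(7), <v, e_3> = -3/sqrt(119).
Square and sum: Σ |<v, e_j>|^2 = 169/51.
Compute ||v||^2 = v·v = 11.
Deficit = 11 − 169/51 = 392/51 ≥ 0, confirming Bessel's inequality. (The deficit equals ||v − Σ <v,e_j> e_j||^2, the squared distance from v to span{e_j}.)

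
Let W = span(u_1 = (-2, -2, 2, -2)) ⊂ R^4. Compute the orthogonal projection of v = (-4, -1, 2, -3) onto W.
proj_W(v) = (-5/2, -5/2, 5/2, -5/2)

Set up U = [u_1 | ... | u_1] ∈ R^(4×1). The projector onto W = col(U) is P = U (U^T U)^(-1) U^T.
Compute U^T U =
  [16],
and U^T v = (20).
Solve U^T U · c = U^T v for the coefficients: c = (5/4). The projection is proj_W(v) = U c.
Check: (v - proj_W(v)) · u_1 = 0  (should be 0).
Result: proj_W(v) = (-5/2, -5/2, 5/2, -5/2).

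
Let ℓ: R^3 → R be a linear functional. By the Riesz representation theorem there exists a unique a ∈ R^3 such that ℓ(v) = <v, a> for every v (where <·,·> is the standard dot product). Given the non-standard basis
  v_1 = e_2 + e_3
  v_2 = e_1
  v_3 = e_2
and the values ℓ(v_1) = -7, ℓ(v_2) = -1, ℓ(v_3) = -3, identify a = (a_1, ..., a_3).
a = (-1, -3, -4)

Write a = (a_1, ..., a_3) in the standard basis. For each basis vector v_i, ℓ(v_i) = <v_i, a> is a linear equation in the a_j's. Collect the n equations into a matrix system V a = ℓ, where row i of V is v_i (expressed in the standard basis). Since V is invertible (lower-triangular with 1s on the diagonal, up to permutation), solve by back-substitution:
  V =
[[0, 1, 1],
 [1, 0, 0],
 [0, 1, 0]]
  V a = (-7, -1, -3)
Solving gives a = (-1, -3, -4).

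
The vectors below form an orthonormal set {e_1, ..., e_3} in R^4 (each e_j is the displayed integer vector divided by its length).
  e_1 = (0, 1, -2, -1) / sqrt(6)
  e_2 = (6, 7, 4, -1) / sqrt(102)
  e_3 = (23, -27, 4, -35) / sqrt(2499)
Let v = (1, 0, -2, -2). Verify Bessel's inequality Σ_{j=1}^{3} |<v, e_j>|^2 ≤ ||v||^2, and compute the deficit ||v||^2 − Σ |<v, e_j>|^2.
Σ |<v, e_j>|^2 = 1307/147; ||v||^2 = 9; deficit = 16/147

Write each e_j = u_j / sqrt(<u_j, u_j>) where u_j is the displayed integer vector. Then <v, e_j> = <v, u_j> / sqrt(<u_j, u_j>), so |<v, e_j>|^2 = <v, u_j>^2 / <u_j, u_j>.
Coefficients: <v, e_1> = 6/sqrt(6), <v, e_2> = 0/sqrt(102), <v, e_3> = 85/sqrt(2499).
Square and sum: Σ |<v, e_j>|^2 = 1307/147.
Compute ||v||^2 = v·v = 9.
Deficit = 9 − 1307/147 = 16/147 ≥ 0, confirming Bessel's inequality. (The deficit equals ||v − Σ <v,e_j> e_j||^2, the squared distance from v to span{e_j}.)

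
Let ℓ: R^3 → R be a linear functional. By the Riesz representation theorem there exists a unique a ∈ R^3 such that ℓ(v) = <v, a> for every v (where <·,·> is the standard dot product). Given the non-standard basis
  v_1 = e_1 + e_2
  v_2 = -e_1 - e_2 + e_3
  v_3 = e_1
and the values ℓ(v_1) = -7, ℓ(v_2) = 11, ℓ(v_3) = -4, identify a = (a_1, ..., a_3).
a = (-4, -3, 4)

Write a = (a_1, ..., a_3) in the standard basis. For each basis vector v_i, ℓ(v_i) = <v_i, a> is a linear equation in the a_j's. Collect the n equations into a matrix system V a = ℓ, where row i of V is v_i (expressed in the standard basis). Since V is invertible (lower-triangular with 1s on the diagonal, up to permutation), solve by back-substitution:
  V =
[[1, 1, 0],
 [-1, -1, 1],
 [1, 0, 0]]
  V a = (-7, 11, -4)
Solving gives a = (-4, -3, 4).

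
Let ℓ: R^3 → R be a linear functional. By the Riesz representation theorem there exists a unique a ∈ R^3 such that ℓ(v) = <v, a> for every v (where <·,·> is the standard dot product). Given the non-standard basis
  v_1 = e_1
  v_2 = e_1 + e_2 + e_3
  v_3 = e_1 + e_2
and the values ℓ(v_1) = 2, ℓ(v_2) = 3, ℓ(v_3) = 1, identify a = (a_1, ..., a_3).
a = (2, -1, 2)

Write a = (a_1, ..., a_3) in the standard basis. For each basis vector v_i, ℓ(v_i) = <v_i, a> is a linear equation in the a_j's. Collect the n equations into a matrix system V a = ℓ, where row i of V is v_i (expressed in the standard basis). Since V is invertible (lower-triangular with 1s on the diagonal, up to permutation), solve by back-substitution:
  V =
[[1, 0, 0],
 [1, 1, 1],
 [1, 1, 0]]
  V a = (2, 3, 1)
Solving gives a = (2, -1, 2).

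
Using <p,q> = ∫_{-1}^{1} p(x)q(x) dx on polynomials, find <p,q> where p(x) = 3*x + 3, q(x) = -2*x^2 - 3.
<p,q> = -22

Expand the product: p(x)·q(x) = -6*x^3 - 6*x^2 - 9*x - 9.
∫_{-1}^{1} of each monomial x^k gives [2/(k+1) if k even, 0 if k odd]. Integrating term-by-term (or equivalently evaluating the antiderivative F(x) = -3*x^4/2 - 2*x^3 - 9*x^2/2 - 9*x at the endpoints):
  F(1) − F(−1) = -17 − (5) = -22.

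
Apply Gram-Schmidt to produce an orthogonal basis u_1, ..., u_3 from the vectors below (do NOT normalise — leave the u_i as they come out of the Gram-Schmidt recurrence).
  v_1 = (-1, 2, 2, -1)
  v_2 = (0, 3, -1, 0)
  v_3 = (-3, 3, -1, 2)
Orthogonal basis:
  u_1 = (-1, 2, 2, -1)
  u_2 = (2/5, 11/5, -9/5, 2/5)
  u_3 = (-121/42, -2/21, -2/7, 89/42)

Apply the Gram-Schmidt recurrence
  u_1 = v_1
  u_i = v_i − Σ_{j<i} ((v_i · u_j) / (u_j · u_j)) · u_j.

Step by step this gives:
  u_1 = (-1, 2, 2, -1)
  u_2 = (2/5, 11/5, -9/5, 2/5)
  u_3 = (-121/42, -2/21, -2/7, 89/42)

Orthogonality check:
  u_2 · u_1 = 0 (should be 0)
  u_3 · u_1 = 0 (should be 0)
  u_3 · u_2 = 0 (should be 0)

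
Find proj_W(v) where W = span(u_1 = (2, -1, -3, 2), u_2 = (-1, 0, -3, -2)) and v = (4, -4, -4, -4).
proj_W(v) = (112/243, -176/243, -416/81, -128/243)

Set up U = [u_1 | ... | u_2] ∈ R^(4×2). The projector onto W = col(U) is P = U (U^T U)^(-1) U^T.
Compute U^T U =
  [18, 3]
  [3, 14],
and U^T v = (16, 16).
Solve U^T U · c = U^T v for the coefficients: c = (176/243, 80/81). The projection is proj_W(v) = U c.
Check: (v - proj_W(v)) · u_1 = 0  (should be 0).
Check: (v - proj_W(v)) · u_2 = 0  (should be 0).
Result: proj_W(v) = (112/243, -176/243, -416/81, -128/243).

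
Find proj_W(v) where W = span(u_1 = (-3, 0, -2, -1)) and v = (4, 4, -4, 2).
proj_W(v) = (9/7, 0, 6/7, 3/7)

Set up U = [u_1 | ... | u_1] ∈ R^(4×1). The projector onto W = col(U) is P = U (U^T U)^(-1) U^T.
Compute U^T U =
  [14],
and U^T v = (-6).
Solve U^T U · c = U^T v for the coefficients: c = (-3/7). The projection is proj_W(v) = U c.
Check: (v - proj_W(v)) · u_1 = 0  (should be 0).
Result: proj_W(v) = (9/7, 0, 6/7, 3/7).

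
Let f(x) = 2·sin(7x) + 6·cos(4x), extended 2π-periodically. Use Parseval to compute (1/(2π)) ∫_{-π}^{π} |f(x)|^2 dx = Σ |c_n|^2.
Σ |c_n|^2 = 20

Expand |f|^2 and use orthogonality of {sin(nx), cos(mx)} on [-π, π]:
  ∫_{-π}^{π} sin(nx)^2 dx = π, ∫ cos(mx)^2 dx = π, and cross terms integrate to 0.
So ∫_{-π}^{π} f(x)^2 dx = 2^2 · π + 6^2 · π = (4 + 36)π.
Divide by 2π: (4 + 36)/2 = 20.
By Parseval, this equals Σ |c_n|^2.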